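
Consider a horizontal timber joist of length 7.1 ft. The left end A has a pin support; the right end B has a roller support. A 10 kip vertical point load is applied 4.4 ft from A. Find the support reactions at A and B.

Moments about A: B_y·7.1 − 10·4.4 = 0 → B_y = 44/7.1 = 6.19718 ≈ 6.197 kip.
ΣF_y = 0: A_y + 6.19718 − 10 = 0 → A_y = 3.803 kip.
ΣF_x = 0: no horizontal applied forces, so A_x = 0.

A_x = 0, A_y = 3.803 kip, B_y = 6.197 kip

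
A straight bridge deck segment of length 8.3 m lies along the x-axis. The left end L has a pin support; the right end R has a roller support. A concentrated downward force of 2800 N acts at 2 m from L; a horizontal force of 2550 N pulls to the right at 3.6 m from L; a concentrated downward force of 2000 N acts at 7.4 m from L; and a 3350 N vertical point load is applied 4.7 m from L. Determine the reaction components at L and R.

Taking moments about L: R_y·8.3 − 2800·2 − 2000·7.4 − 3350·4.7 = 0 → R_y = 36145/8.3 = 4354.82 ≈ 4355 N.
ΣF_y = 0: L_y + 4354.82 − 2800 − 2000 − 3350 = 0 → L_y = 3795 N.
ΣF_x = 0: L_x + 2550 = 0 → L_x = -2550 N.

L_x = -2550 N, L_y = 3795 N, R_y = 4355 N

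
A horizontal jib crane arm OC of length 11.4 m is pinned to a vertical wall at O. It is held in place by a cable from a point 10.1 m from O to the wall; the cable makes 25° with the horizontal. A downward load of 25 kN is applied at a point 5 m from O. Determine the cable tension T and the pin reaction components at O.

T = 29.28 kN, O_x = 26.54 kN, O_y = 12.62 kN

ΣM about O: T·sin25°·10.1 − 25·5 = 0 → T = 125/(10.1·0.422618) = 29.2847 ≈ 29.28 kN.
ΣF_x = 0: O_x − T·cos25° = 0 → O_x = 29.2847 × 0.906308 = 26.54 kN.
ΣF_y = 0: O_y + T·sin25° − 25 = 0 → O_y = 25 − 29.2847 × 0.422618 = 12.62 kN.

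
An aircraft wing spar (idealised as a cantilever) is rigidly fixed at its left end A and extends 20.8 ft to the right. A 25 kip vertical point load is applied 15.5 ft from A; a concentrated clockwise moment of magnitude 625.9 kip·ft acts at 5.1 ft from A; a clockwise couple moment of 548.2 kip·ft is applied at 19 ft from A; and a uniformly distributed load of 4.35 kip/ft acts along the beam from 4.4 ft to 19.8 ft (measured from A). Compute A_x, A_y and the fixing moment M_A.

Resultant of the distributed load: 4.35 × 15.4 = 66.99 kip at 12.1 ft from A.
ΣF_x = 0: A_x = 0.
ΣF_y = 0: A_y − 25 − 4.35·15.4 = 0 → A_y = 91.99 kip.
ΣM about A: M_A − 25·15.5 − 625.9 − 548.2 − (4.35·15.4)·12.1 = 0 → M_A = 2372 kip·ft.

A_x = 0, A_y = 91.99 kip, M_A = 2372 kip·ft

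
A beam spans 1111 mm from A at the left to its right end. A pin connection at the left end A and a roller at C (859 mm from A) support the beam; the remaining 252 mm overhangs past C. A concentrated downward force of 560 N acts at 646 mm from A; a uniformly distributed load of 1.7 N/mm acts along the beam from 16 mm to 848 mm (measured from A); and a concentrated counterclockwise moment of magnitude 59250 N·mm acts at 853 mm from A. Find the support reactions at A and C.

Resultant of the distributed load: 1.7 × 832 = 1414.4 N at 432 mm from A.
Moments about A: C_y·859 − 560·646 − (1.7·832)·432 + 59250 = 0 → C_y = 913530.8/859 = 1063.48 ≈ 1063 N.
ΣF_y = 0: A_y + 1063.48 − 560 − 1.7·832 = 0 → A_y = 910.9 N.
ΣF_x = 0: no horizontal applied forces, so A_x = 0.

A_x = 0, A_y = 910.9 N, C_y = 1063 N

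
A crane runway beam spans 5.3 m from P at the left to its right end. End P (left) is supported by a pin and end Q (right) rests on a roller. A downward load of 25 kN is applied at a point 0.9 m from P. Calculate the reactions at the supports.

P_x = 0, P_y = 20.75 kN, Q_y = 4.245 kN

Taking moments about P: Q_y·5.3 − 25·0.9 = 0 → Q_y = 22.5/5.3 = 4.24528 ≈ 4.245 kN.
ΣF_y = 0: P_y + 4.24528 − 25 = 0 → P_y = 20.75 kN.
ΣF_x = 0: no horizontal applied forces, so P_x = 0.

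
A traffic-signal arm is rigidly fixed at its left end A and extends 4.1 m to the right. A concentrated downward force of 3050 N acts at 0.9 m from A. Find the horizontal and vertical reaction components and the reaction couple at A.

ΣF_x = 0: A_x = 0.
ΣF_y = 0: A_y − 3050 = 0 → A_y = 3050 N.
ΣM about A: M_A − 3050·0.9 = 0 → M_A = 2745 N·m.

A_x = 0, A_y = 3050 N, M_A = 2745 N·m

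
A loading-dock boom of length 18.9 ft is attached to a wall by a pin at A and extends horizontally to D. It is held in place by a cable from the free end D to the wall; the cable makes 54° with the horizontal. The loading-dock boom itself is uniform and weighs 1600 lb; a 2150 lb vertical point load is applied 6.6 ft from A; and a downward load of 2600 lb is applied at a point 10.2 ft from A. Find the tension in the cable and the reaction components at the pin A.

T = 3651 lb, A_x = 2146 lb, A_y = 3396 lb

ΣM about A: T·sin54°·18.9 − 1600·9.45 − 2150·6.6 − 2600·10.2 = 0 → T = 55830/(18.9·0.809017) = 3651.31 ≈ 3651 lb.
ΣF_x = 0: A_x − T·cos54° = 0 → A_x = 3651.31 × 0.587785 = 2146 lb.
ΣF_y = 0: A_y + T·sin54° − 1600 − 2150 − 2600 = 0 → A_y = 6350 − 3651.31 × 0.809017 = 3396 lb.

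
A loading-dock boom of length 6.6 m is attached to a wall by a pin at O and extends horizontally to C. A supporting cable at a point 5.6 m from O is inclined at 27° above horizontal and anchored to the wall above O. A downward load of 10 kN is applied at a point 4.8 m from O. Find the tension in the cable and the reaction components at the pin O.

ΣM about O: T·sin27°·5.6 − 10·4.8 = 0 → T = 48/(5.6·0.45399) = 18.8802 ≈ 18.88 kN.
ΣF_x = 0: O_x − T·cos27° = 0 → O_x = 18.8802 × 0.891007 = 16.82 kN.
ΣF_y = 0: O_y + T·sin27° − 10 = 0 → O_y = 10 − 18.8802 × 0.45399 = 1.429 kN.

T = 18.88 kN, O_x = 16.82 kN, O_y = 1.429 kN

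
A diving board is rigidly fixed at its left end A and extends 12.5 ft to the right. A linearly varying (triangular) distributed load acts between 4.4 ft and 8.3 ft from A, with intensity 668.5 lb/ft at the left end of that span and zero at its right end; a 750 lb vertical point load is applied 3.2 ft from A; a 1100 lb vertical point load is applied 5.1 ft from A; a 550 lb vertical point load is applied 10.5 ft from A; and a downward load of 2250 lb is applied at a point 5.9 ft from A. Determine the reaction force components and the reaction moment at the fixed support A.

Resultant of the triangular load: ½ × 668.5 × 3.9 = 1303.575 lb, acting at 5.7 ft from A (one-third of the span from the peak).
ΣF_x = 0: A_x = 0.
ΣF_y = 0: A_y − ½·668.5·3.9 − 750 − 1100 − 550 − 2250 = 0 → A_y = 5954 lb.
ΣM about A: M_A − (½·668.5·3.9)·5.7 − 750·3.2 − 1100·5.1 − 550·10.5 − 2250·5.9 = 0 → M_A = 34490 lb·ft.

A_x = 0, A_y = 5954 lb, M_A = 34490 lb·ft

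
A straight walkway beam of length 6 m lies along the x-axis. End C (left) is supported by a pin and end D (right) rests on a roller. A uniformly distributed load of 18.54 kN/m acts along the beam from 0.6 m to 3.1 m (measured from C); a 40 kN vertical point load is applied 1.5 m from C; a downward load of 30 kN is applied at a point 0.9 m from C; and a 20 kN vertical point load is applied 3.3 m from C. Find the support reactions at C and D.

Resultant of the distributed load: 18.54 × 2.5 = 46.35 kN at 1.85 m from C.
Moments about C: D_y·6 − (18.54·2.5)·1.85 − 40·1.5 − 30·0.9 − 20·3.3 = 0 → D_y = 238.7475/6 = 39.7912 ≈ 39.79 kN.
ΣF_y = 0: C_y + 39.7912 − 18.54·2.5 − 40 − 30 − 20 = 0 → C_y = 96.56 kN.
ΣF_x = 0: no horizontal applied forces, so C_x = 0.

C_x = 0, C_y = 96.56 kN, D_y = 39.79 kN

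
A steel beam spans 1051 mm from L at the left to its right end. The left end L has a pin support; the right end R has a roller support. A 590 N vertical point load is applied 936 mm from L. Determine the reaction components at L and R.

ΣM about L: R_y·1051 − 590·936 = 0 → R_y = 552240/1051 = 525.442 ≈ 525.4 N.
ΣF_y = 0: L_y + 525.442 − 590 = 0 → L_y = 64.56 N.
ΣF_x = 0: no horizontal applied forces, so L_x = 0.

L_x = 0, L_y = 64.56 N, R_y = 525.4 N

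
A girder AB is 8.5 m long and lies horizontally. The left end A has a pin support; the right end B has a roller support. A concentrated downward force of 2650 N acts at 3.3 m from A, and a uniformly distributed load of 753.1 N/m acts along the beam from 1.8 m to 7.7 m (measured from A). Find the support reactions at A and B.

A_x = 0, A_y = 3581 N, B_y = 3512 N

Resultant of the distributed load: 753.1 × 5.9 = 4443.29 N at 4.75 m from A.
Taking moments about A: B_y·8.5 − 2650·3.3 − (753.1·5.9)·4.75 = 0 → B_y = 29850.6275/8.5 = 3511.84 ≈ 3512 N.
ΣF_y = 0: A_y + 3511.84 − 2650 − 753.1·5.9 = 0 → A_y = 3581 N.
ΣF_x = 0: no horizontal applied forces, so A_x = 0.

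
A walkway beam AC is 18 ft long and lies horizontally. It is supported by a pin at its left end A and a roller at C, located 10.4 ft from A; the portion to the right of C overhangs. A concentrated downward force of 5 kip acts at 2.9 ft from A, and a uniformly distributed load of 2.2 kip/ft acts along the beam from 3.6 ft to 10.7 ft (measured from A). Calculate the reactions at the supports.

A_x = 0, A_y = 8.487 kip, C_y = 12.13 kip

Resultant of the distributed load: 2.2 × 7.1 = 15.62 kip at 7.15 ft from A.
Taking moments about A: C_y·10.4 − 5·2.9 − (2.2·7.1)·7.15 = 0 → C_y = 126.183/10.4 = 12.133 ≈ 12.13 kip.
ΣF_y = 0: A_y + 12.133 − 5 − 2.2·7.1 = 0 → A_y = 8.487 kip.
ΣF_x = 0: no horizontal applied forces, so A_x = 0.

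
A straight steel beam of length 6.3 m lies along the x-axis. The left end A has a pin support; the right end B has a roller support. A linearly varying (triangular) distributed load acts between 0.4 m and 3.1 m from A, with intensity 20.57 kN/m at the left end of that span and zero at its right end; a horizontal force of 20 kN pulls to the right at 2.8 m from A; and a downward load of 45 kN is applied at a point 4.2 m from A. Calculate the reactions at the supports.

A_x = -20.00 kN, A_y = 37.04 kN, B_y = 35.73 kN

Resultant of the triangular load: ½ × 20.57 × 2.7 = 27.7695 kN, acting at 1.3 m from A (one-third of the span from the peak).
Moments about A: B_y·6.3 − (½·20.57·2.7)·1.3 − 45·4.2 = 0 → B_y = 225.10035/6.3 = 35.7302 ≈ 35.73 kN.
ΣF_y = 0: A_y + 35.7302 − ½·20.57·2.7 − 45 = 0 → A_y = 37.04 kN.
ΣF_x = 0: A_x + 20 = 0 → A_x = -20.00 kN.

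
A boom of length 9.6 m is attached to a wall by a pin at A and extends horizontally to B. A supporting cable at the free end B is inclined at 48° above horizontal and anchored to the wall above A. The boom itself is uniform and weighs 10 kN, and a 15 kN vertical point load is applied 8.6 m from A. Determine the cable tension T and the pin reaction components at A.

ΣM about A: T·sin48°·9.6 − 10·4.8 − 15·8.6 = 0 → T = 177/(9.6·0.743145) = 24.8101 ≈ 24.81 kN.
ΣF_x = 0: A_x − T·cos48° = 0 → A_x = 24.8101 × 0.669131 = 16.60 kN.
ΣF_y = 0: A_y + T·sin48° − 10 − 15 = 0 → A_y = 25 − 24.8101 × 0.743145 = 6.562 kN.

T = 24.81 kN, A_x = 16.60 kN, A_y = 6.562 kN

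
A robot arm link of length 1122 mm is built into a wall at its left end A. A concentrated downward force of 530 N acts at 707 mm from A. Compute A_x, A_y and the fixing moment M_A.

A_x = 0, A_y = 530.0 N, M_A = 374700 N·mm

ΣF_x = 0: A_x = 0.
ΣF_y = 0: A_y − 530 = 0 → A_y = 530.0 N.
ΣM about A: M_A − 530·707 = 0 → M_A = 374700 N·mm.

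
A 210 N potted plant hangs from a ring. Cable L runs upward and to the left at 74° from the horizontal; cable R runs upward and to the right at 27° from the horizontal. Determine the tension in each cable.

T_L = 190.6 N, T_R = 58.97 N

ΣF_x = 0: −T_L·cos74° + T_R·cos27° = 0 → T_R = 0.309355·T_L.
ΣF_y = 0: T_L·sin74° + T_R·sin27° = 210.
Substitute: T_L·(0.961262 + 0.309355·0.45399) = 210 → T_L = 190.613 ≈ 190.6 N.
Then T_R = 0.309355 × 190.613 = 58.97 N.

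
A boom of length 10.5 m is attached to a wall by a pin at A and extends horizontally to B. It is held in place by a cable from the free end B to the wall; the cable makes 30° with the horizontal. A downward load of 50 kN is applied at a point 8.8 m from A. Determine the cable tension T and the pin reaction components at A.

T = 83.81 kN, A_x = 72.58 kN, A_y = 8.095 kN

ΣM about A: T·sin30°·10.5 − 50·8.8 = 0 → T = 440/(10.5·0.5) = 83.8095 ≈ 83.81 kN.
ΣF_x = 0: A_x − T·cos30° = 0 → A_x = 83.8095 × 0.866025 = 72.58 kN.
ΣF_y = 0: A_y + T·sin30° − 50 = 0 → A_y = 50 − 83.8095 × 0.5 = 8.095 kN.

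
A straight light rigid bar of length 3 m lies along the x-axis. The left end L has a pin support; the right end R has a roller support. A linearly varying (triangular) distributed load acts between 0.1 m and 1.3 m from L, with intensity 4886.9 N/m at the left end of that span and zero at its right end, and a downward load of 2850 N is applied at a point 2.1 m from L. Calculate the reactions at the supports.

L_x = 0, L_y = 3298 N, R_y = 2484 N

Resultant of the triangular load: ½ × 4886.9 × 1.2 = 2932.14 N, acting at 0.5 m from L (one-third of the span from the peak).
Moments about L: R_y·3 − (½·4886.9·1.2)·0.5 − 2850·2.1 = 0 → R_y = 7451.07/3 = 2483.69 ≈ 2484 N.
ΣF_y = 0: L_y + 2483.69 − ½·4886.9·1.2 − 2850 = 0 → L_y = 3298 N.
ΣF_x = 0: no horizontal applied forces, so L_x = 0.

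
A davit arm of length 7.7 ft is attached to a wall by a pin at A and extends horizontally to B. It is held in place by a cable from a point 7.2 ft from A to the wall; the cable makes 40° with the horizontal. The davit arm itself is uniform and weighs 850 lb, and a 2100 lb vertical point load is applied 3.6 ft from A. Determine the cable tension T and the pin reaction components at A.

T = 2341 lb, A_x = 1793 lb, A_y = 1445 lb

ΣM about A: T·sin40°·7.2 − 850·3.85 − 2100·3.6 = 0 → T = 10832.5/(7.2·0.642788) = 2340.61 ≈ 2341 lb.
ΣF_x = 0: A_x − T·cos40° = 0 → A_x = 2340.61 × 0.766044 = 1793 lb.
ΣF_y = 0: A_y + T·sin40° − 850 − 2100 = 0 → A_y = 2950 − 2340.61 × 0.642788 = 1445 lb.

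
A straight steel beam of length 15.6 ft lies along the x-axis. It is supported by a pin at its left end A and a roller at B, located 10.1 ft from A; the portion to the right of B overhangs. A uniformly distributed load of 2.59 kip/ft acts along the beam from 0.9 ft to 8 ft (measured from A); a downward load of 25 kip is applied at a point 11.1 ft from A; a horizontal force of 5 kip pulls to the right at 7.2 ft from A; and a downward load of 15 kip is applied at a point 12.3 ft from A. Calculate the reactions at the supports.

Resultant of the distributed load: 2.59 × 7.1 = 18.389 kip at 4.45 ft from A.
Moments about A: B_y·10.1 − (2.59·7.1)·4.45 − 25·11.1 − 15·12.3 = 0 → B_y = 543.83105/10.1 = 53.8447 ≈ 53.84 kip.
ΣF_y = 0: A_y + 53.8447 − 2.59·7.1 − 25 − 15 = 0 → A_y = 4.544 kip.
ΣF_x = 0: A_x + 5 = 0 → A_x = -5.000 kip.

A_x = -5.000 kip, A_y = 4.544 kip, B_y = 53.84 kip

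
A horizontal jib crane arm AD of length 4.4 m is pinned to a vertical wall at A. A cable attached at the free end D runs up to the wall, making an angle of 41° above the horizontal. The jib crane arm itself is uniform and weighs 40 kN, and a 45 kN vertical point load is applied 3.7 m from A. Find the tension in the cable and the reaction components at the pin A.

ΣM about A: T·sin41°·4.4 − 40·2.2 − 45·3.7 = 0 → T = 254.5/(4.4·0.656059) = 88.1642 ≈ 88.16 kN.
ΣF_x = 0: A_x − T·cos41° = 0 → A_x = 88.1642 × 0.75471 = 66.54 kN.
ΣF_y = 0: A_y + T·sin41° − 40 − 45 = 0 → A_y = 85 − 88.1642 × 0.656059 = 27.16 kN.

T = 88.16 kN, A_x = 66.54 kN, A_y = 27.16 kN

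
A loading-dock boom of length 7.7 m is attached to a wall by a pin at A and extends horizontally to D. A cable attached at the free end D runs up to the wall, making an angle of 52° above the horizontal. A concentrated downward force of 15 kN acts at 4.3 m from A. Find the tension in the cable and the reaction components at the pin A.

T = 10.63 kN, A_x = 6.545 kN, A_y = 6.623 kN

ΣM about A: T·sin52°·7.7 − 15·4.3 = 0 → T = 64.5/(7.7·0.788011) = 10.6301 ≈ 10.63 kN.
ΣF_x = 0: A_x − T·cos52° = 0 → A_x = 10.6301 × 0.615661 = 6.545 kN.
ΣF_y = 0: A_y + T·sin52° − 15 = 0 → A_y = 15 − 10.6301 × 0.788011 = 6.623 kN.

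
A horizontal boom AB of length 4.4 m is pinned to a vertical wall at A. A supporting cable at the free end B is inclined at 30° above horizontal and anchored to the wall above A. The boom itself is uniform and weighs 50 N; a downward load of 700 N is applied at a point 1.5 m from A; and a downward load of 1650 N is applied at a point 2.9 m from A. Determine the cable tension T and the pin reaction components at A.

T = 2702 N, A_x = 2340 N, A_y = 1049 N

ΣM about A: T·sin30°·4.4 − 50·2.2 − 700·1.5 − 1650·2.9 = 0 → T = 5945/(4.4·0.5) = 2702.27 ≈ 2702 N.
ΣF_x = 0: A_x − T·cos30° = 0 → A_x = 2702.27 × 0.866025 = 2340 N.
ΣF_y = 0: A_y + T·sin30° − 50 − 700 − 1650 = 0 → A_y = 2400 − 2702.27 × 0.5 = 1049 N.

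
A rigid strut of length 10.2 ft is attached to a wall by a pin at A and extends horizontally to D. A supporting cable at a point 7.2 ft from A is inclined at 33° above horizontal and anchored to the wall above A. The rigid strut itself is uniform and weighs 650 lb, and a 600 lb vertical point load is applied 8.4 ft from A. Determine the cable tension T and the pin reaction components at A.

ΣM about A: T·sin33°·7.2 − 650·5.1 − 600·8.4 = 0 → T = 8355/(7.2·0.544639) = 2130.62 ≈ 2131 lb.
ΣF_x = 0: A_x − T·cos33° = 0 → A_x = 2130.62 × 0.838671 = 1787 lb.
ΣF_y = 0: A_y + T·sin33° − 650 − 600 = 0 → A_y = 1250 − 2130.62 × 0.544639 = 89.58 lb.

T = 2131 lb, A_x = 1787 lb, A_y = 89.58 lb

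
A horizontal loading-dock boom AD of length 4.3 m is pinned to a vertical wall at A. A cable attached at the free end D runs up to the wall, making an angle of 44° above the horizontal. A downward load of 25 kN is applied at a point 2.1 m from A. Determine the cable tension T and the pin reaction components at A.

T = 17.58 kN, A_x = 12.64 kN, A_y = 12.79 kN

ΣM about A: T·sin44°·4.3 − 25·2.1 = 0 → T = 52.5/(4.3·0.694658) = 17.576 ≈ 17.58 kN.
ΣF_x = 0: A_x − T·cos44° = 0 → A_x = 17.576 × 0.71934 = 12.64 kN.
ΣF_y = 0: A_y + T·sin44° − 25 = 0 → A_y = 25 − 17.576 × 0.694658 = 12.79 kN.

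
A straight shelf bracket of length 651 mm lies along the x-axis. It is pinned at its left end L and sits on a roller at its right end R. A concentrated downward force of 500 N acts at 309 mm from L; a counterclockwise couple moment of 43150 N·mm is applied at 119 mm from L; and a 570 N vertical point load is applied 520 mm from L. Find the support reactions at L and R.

ΣM about L: R_y·651 − 500·309 + 43150 − 570·520 = 0 → R_y = 407750/651 = 626.344 ≈ 626.3 N.
ΣF_y = 0: L_y + 626.344 − 500 − 570 = 0 → L_y = 443.7 N.
ΣF_x = 0: no horizontal applied forces, so L_x = 0.

L_x = 0, L_y = 443.7 N, R_y = 626.3 N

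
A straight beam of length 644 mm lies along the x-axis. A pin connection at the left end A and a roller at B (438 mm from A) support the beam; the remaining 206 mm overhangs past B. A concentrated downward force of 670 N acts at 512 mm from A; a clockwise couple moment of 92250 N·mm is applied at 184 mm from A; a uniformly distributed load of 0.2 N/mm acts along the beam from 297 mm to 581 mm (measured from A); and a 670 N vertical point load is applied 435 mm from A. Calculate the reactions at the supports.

A_x = 0, A_y = -319.4 N, B_y = 1716 N

Resultant of the distributed load: 0.2 × 284 = 56.8 N at 439 mm from A.
Taking moments about A: B_y·438 − 670·512 − 92250 − (0.2·284)·439 − 670·435 = 0 → B_y = 751675.2/438 = 1716.15 ≈ 1716 N.
ΣF_y = 0: A_y + 1716.15 − 670 − 0.2·284 − 670 = 0 → A_y = -319.4 N.
ΣF_x = 0: no horizontal applied forces, so A_x = 0.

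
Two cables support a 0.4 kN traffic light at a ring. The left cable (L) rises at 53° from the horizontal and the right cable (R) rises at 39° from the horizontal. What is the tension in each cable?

T_L = 0.3110 kN, T_R = 0.2409 kN

ΣF_x = 0: −T_L·cos53° + T_R·cos39° = 0 → T_R = 0.774391·T_L.
ΣF_y = 0: T_L·sin53° + T_R·sin39° = 0.4.
Substitute: T_L·(0.798636 + 0.774391·0.62932) = 0.4 → T_L = 0.311048 ≈ 0.3110 kN.
Then T_R = 0.774391 × 0.311048 = 0.2409 kN.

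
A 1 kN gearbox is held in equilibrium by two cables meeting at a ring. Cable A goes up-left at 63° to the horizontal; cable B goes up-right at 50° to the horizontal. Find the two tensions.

T_A = 0.6983 kN, T_B = 0.4932 kN

ΣF_x = 0: −T_A·cos63° + T_B·cos50° = 0 → T_B = 0.706284·T_A.
ΣF_y = 0: T_A·sin63° + T_B·sin50° = 1.
Substitute: T_A·(0.891007 + 0.706284·0.766044) = 1 → T_A = 0.698299 ≈ 0.6983 kN.
Then T_B = 0.706284 × 0.698299 = 0.4932 kN.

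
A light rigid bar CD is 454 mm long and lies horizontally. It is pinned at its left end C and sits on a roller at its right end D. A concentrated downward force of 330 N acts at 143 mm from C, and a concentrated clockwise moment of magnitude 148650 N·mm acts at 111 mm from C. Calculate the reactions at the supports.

Taking moments about C: D_y·454 − 330·143 − 148650 = 0 → D_y = 195840/454 = 431.366 ≈ 431.4 N.
ΣF_y = 0: C_y + 431.366 − 330 = 0 → C_y = -101.4 N.
ΣF_x = 0: no horizontal applied forces, so C_x = 0.

C_x = 0, C_y = -101.4 N, D_y = 431.4 N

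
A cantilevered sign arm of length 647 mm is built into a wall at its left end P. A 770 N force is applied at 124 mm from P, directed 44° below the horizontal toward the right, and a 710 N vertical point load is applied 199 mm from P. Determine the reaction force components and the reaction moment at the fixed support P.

ΣF_x = 0: P_x + 770·cos44° = 0 → P_x = -553.9 N.
ΣF_y = 0: P_y − 770·sin44° − 710 = 0 → P_y = 1245 N.
ΣM about P: M_P − 770·sin44°·124 − 710·199 = 0 → M_P = 207600 N·mm.

P_x = -553.9 N, P_y = 1245 N, M_P = 207600 N·mm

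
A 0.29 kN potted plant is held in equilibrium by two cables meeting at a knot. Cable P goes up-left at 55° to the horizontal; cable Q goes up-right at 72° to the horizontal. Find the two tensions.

ΣF_x = 0: −T_P·cos55° + T_Q·cos72° = 0 → T_Q = 1.85613·T_P.
ΣF_y = 0: T_P·sin55° + T_Q·sin72° = 0.29.
Substitute: T_P·(0.819152 + 1.85613·0.951057) = 0.29 → T_P = 0.11221 ≈ 0.1122 kN.
Then T_Q = 1.85613 × 0.11221 = 0.2083 kN.

T_P = 0.1122 kN, T_Q = 0.2083 kN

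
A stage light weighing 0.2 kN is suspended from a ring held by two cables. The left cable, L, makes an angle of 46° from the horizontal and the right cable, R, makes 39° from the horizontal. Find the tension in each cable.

ΣF_x = 0: −T_L·cos46° + T_R·cos39° = 0 → T_R = 0.893858·T_L.
ΣF_y = 0: T_L·sin46° + T_R·sin39° = 0.2.
Substitute: T_L·(0.71934 + 0.893858·0.62932) = 0.2 → T_L = 0.156023 ≈ 0.1560 kN.
Then T_R = 0.893858 × 0.156023 = 0.1395 kN.

T_L = 0.1560 kN, T_R = 0.1395 kN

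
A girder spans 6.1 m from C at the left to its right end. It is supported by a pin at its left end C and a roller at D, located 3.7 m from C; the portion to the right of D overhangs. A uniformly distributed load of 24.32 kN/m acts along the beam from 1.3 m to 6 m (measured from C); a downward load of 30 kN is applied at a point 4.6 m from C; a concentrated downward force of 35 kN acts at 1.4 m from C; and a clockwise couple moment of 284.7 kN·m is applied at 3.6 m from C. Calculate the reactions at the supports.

C_x = 0, C_y = -60.94 kN, D_y = 240.2 kN

Resultant of the distributed load: 24.32 × 4.7 = 114.304 kN at 3.65 m from C.
Taking moments about C: D_y·3.7 − (24.32·4.7)·3.65 − 30·4.6 − 35·1.4 − 284.7 = 0 → D_y = 888.9096/3.7 = 240.246 ≈ 240.2 kN.
ΣF_y = 0: C_y + 240.246 − 24.32·4.7 − 30 − 35 = 0 → C_y = -60.94 kN.
ΣF_x = 0: no horizontal applied forces, so C_x = 0.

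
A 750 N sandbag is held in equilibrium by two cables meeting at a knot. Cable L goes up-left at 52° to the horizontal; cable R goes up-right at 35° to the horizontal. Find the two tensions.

ΣF_x = 0: −T_L·cos52° + T_R·cos35° = 0 → T_R = 0.751584·T_L.
ΣF_y = 0: T_L·sin52° + T_R·sin35° = 750.
Substitute: T_L·(0.788011 + 0.751584·0.573576) = 750 → T_L = 615.207 ≈ 615.2 N.
Then T_R = 0.751584 × 615.207 = 462.4 N.

T_L = 615.2 N, T_R = 462.4 N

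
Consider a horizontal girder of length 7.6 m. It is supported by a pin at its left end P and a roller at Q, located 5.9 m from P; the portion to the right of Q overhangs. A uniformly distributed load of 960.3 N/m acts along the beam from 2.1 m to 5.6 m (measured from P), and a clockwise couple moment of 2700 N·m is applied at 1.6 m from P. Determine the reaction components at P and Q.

Resultant of the distributed load: 960.3 × 3.5 = 3361.05 N at 3.85 m from P.
ΣM about P: Q_y·5.9 − (960.3·3.5)·3.85 − 2700 = 0 → Q_y = 15640.0425/5.9 = 2650.85 ≈ 2651 N.
ΣF_y = 0: P_y + 2650.85 − 960.3·3.5 = 0 → P_y = 710.2 N.
ΣF_x = 0: no horizontal applied forces, so P_x = 0.

P_x = 0, P_y = 710.2 N, Q_y = 2651 N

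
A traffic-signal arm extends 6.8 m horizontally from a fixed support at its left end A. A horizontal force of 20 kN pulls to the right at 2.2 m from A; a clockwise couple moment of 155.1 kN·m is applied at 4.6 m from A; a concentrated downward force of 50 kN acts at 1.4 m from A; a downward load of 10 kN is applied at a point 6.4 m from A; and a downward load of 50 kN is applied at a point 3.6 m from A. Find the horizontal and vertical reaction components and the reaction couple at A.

ΣF_x = 0: A_x + 20 = 0 → A_x = -20.00 kN.
ΣF_y = 0: A_y − 50 − 10 − 50 = 0 → A_y = 110.0 kN.
ΣM about A: M_A − 155.1 − 50·1.4 − 10·6.4 − 50·3.6 = 0 → M_A = 469.1 kN·m.

A_x = -20.00 kN, A_y = 110.0 kN, M_A = 469.1 kN·m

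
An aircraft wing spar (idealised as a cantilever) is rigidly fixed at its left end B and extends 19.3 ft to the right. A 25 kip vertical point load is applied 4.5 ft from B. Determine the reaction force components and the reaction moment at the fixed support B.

ΣF_x = 0: B_x = 0.
ΣF_y = 0: B_y − 25 = 0 → B_y = 25.00 kip.
ΣM about B: M_B − 25·4.5 = 0 → M_B = 112.5 kip·ft.

B_x = 0, B_y = 25.00 kip, M_B = 112.5 kip·ft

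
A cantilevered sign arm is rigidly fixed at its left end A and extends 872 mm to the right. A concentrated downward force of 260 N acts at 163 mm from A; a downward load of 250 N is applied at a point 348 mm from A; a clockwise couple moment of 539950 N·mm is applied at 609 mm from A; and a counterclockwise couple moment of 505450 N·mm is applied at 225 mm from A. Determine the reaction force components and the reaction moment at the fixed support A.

A_x = 0, A_y = 510.0 N, M_A = 163900 N·mm

ΣF_x = 0: A_x = 0.
ΣF_y = 0: A_y − 260 − 250 = 0 → A_y = 510.0 N.
ΣM about A: M_A − 260·163 − 250·348 − 539950 + 505450 = 0 → M_A = 163900 N·mm.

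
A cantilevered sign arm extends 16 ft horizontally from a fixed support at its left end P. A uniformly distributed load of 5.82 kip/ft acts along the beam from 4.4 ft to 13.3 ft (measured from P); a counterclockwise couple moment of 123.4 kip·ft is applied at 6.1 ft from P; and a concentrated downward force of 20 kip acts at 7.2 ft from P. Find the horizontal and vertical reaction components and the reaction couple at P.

Resultant of the distributed load: 5.82 × 8.9 = 51.798 kip at 8.85 ft from P.
ΣF_x = 0: P_x = 0.
ΣF_y = 0: P_y − 5.82·8.9 − 20 = 0 → P_y = 71.80 kip.
ΣM about P: M_P − (5.82·8.9)·8.85 + 123.4 − 20·7.2 = 0 → M_P = 479.0 kip·ft.

P_x = 0, P_y = 71.80 kip, M_P = 479.0 kip·ft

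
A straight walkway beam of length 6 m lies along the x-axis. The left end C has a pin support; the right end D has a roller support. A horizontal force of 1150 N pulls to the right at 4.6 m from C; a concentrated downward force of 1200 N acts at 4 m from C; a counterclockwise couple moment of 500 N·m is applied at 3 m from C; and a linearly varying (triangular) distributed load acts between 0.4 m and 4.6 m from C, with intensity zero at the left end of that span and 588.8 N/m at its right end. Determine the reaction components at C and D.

C_x = -1150 N, C_y = 1060 N, D_y = 1376 N

Resultant of the triangular load: ½ × 588.8 × 4.2 = 1236.48 N, acting at 3.2 m from C (one-third of the span from the peak).
Moments about C: D_y·6 − 1200·4 + 500 − (½·588.8·4.2)·3.2 = 0 → D_y = 8256.736/6 = 1376.12 ≈ 1376 N.
ΣF_y = 0: C_y + 1376.12 − 1200 − ½·588.8·4.2 = 0 → C_y = 1060 N.
ΣF_x = 0: C_x + 1150 = 0 → C_x = -1150 N.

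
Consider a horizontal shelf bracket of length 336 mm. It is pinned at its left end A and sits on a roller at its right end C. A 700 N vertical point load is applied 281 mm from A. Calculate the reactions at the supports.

A_x = 0, A_y = 114.6 N, C_y = 585.4 N

Taking moments about A: C_y·336 − 700·281 = 0 → C_y = 196700/336 = 585.417 ≈ 585.4 N.
ΣF_y = 0: A_y + 585.417 − 700 = 0 → A_y = 114.6 N.
ΣF_x = 0: no horizontal applied forces, so A_x = 0.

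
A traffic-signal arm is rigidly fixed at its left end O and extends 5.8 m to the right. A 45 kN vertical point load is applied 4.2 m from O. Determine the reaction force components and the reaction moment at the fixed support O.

O_x = 0, O_y = 45.00 kN, M_O = 189.0 kN·m

ΣF_x = 0: O_x = 0.
ΣF_y = 0: O_y − 45 = 0 → O_y = 45.00 kN.
ΣM about O: M_O − 45·4.2 = 0 → M_O = 189.0 kN·m.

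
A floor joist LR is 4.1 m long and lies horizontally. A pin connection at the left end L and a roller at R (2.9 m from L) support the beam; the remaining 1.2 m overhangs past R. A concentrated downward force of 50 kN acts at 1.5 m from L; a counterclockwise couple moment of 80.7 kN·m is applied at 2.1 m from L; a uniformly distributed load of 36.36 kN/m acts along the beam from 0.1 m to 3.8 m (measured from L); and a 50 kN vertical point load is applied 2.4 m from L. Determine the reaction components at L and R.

L_x = 0, L_y = 104.7 kN, R_y = 129.9 kN

Resultant of the distributed load: 36.36 × 3.7 = 134.532 kN at 1.95 m from L.
Moments about L: R_y·2.9 − 50·1.5 + 80.7 − (36.36·3.7)·1.95 − 50·2.4 = 0 → R_y = 376.6374/2.9 = 129.875 ≈ 129.9 kN.
ΣF_y = 0: L_y + 129.875 − 50 − 36.36·3.7 − 50 = 0 → L_y = 104.7 kN.
ΣF_x = 0: no horizontal applied forces, so L_x = 0.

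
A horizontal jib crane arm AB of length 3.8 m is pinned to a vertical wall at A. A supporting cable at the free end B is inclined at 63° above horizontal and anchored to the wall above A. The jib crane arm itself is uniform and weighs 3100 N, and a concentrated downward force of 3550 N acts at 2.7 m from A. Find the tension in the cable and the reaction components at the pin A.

ΣM about A: T·sin63°·3.8 − 3100·1.9 − 3550·2.7 = 0 → T = 15475/(3.8·0.891007) = 4570.52 ≈ 4571 N.
ΣF_x = 0: A_x − T·cos63° = 0 → A_x = 4570.52 × 0.45399 = 2075 N.
ΣF_y = 0: A_y + T·sin63° − 3100 − 3550 = 0 → A_y = 6650 − 4570.52 × 0.891007 = 2578 N.

T = 4571 N, A_x = 2075 N, A_y = 2578 N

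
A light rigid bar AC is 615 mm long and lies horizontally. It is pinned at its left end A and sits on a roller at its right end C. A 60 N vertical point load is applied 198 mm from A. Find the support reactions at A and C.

A_x = 0, A_y = 40.68 N, C_y = 19.32 N

Moments about A: C_y·615 − 60·198 = 0 → C_y = 11880/615 = 19.3171 ≈ 19.32 N.
ΣF_y = 0: A_y + 19.3171 − 60 = 0 → A_y = 40.68 N.
ΣF_x = 0: no horizontal applied forces, so A_x = 0.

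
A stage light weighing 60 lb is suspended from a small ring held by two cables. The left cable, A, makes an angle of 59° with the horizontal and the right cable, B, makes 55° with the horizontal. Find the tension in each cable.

T_A = 37.67 lb, T_B = 33.83 lb

ΣF_x = 0: −T_A·cos59° + T_B·cos55° = 0 → T_B = 0.897941·T_A.
ΣF_y = 0: T_A·sin59° + T_B·sin55° = 60.
Substitute: T_A·(0.857167 + 0.897941·0.819152) = 60 → T_A = 37.6715 ≈ 37.67 lb.
Then T_B = 0.897941 × 37.6715 = 33.83 lb.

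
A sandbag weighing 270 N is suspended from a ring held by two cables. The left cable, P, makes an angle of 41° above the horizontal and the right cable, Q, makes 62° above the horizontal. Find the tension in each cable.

T_P = 130.1 N, T_Q = 209.1 N

ΣF_x = 0: −T_P·cos41° + T_Q·cos62° = 0 → T_Q = 1.60757·T_P.
ΣF_y = 0: T_P·sin41° + T_Q·sin62° = 270.
Substitute: T_P·(0.656059 + 1.60757·0.882948) = 270 → T_P = 130.092 ≈ 130.1 N.
Then T_Q = 1.60757 × 130.092 = 209.1 N.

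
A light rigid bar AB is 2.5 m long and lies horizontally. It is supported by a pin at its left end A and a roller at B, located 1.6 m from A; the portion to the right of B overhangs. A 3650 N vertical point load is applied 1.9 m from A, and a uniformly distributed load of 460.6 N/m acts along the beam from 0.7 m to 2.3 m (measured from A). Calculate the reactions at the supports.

A_x = 0, A_y = -638.3 N, B_y = 5025 N

Resultant of the distributed load: 460.6 × 1.6 = 736.96 N at 1.5 m from A.
Moments about A: B_y·1.6 − 3650·1.9 − (460.6·1.6)·1.5 = 0 → B_y = 8040.44/1.6 = 5025.27 ≈ 5025 N.
ΣF_y = 0: A_y + 5025.27 − 3650 − 460.6·1.6 = 0 → A_y = -638.3 N.
ΣF_x = 0: no horizontal applied forces, so A_x = 0.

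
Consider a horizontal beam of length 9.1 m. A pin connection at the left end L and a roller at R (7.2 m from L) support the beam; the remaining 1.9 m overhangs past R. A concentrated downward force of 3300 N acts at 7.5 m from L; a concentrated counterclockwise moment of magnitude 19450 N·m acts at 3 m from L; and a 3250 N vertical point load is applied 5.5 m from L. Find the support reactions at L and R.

L_x = 0, L_y = 3331 N, R_y = 3219 N

ΣM about L: R_y·7.2 − 3300·7.5 + 19450 − 3250·5.5 = 0 → R_y = 23175/7.2 = 3218.75 ≈ 3219 N.
ΣF_y = 0: L_y + 3218.75 − 3300 − 3250 = 0 → L_y = 3331 N.
ΣF_x = 0: no horizontal applied forces, so L_x = 0.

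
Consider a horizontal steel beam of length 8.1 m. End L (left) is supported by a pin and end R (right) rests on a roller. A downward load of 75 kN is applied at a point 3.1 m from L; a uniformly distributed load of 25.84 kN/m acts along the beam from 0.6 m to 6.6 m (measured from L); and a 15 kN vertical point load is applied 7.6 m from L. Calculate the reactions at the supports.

L_x = 0, L_y = 133.4 kN, R_y = 111.7 kN

Resultant of the distributed load: 25.84 × 6 = 155.04 kN at 3.6 m from L.
Moments about L: R_y·8.1 − 75·3.1 − (25.84·6)·3.6 − 15·7.6 = 0 → R_y = 904.644/8.1 = 111.684 ≈ 111.7 kN.
ΣF_y = 0: L_y + 111.684 − 75 − 25.84·6 − 15 = 0 → L_y = 133.4 kN.
ΣF_x = 0: no horizontal applied forces, so L_x = 0.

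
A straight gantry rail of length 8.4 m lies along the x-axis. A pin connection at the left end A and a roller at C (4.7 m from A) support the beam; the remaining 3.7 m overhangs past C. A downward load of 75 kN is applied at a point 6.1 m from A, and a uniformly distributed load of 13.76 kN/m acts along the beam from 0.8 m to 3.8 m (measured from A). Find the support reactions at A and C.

Resultant of the distributed load: 13.76 × 3 = 41.28 kN at 2.3 m from A.
ΣM about A: C_y·4.7 − 75·6.1 − (13.76·3)·2.3 = 0 → C_y = 552.444/4.7 = 117.541 ≈ 117.5 kN.
ΣF_y = 0: A_y + 117.541 − 75 − 13.76·3 = 0 → A_y = -1.261 kN.
ΣF_x = 0: no horizontal applied forces, so A_x = 0.

A_x = 0, A_y = -1.261 kN, C_y = 117.5 kN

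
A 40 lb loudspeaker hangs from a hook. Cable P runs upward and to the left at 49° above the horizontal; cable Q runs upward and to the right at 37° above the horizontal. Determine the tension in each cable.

ΣF_x = 0: −T_P·cos49° + T_Q·cos37° = 0 → T_Q = 0.821475·T_P.
ΣF_y = 0: T_P·sin49° + T_Q·sin37° = 40.
Substitute: T_P·(0.75471 + 0.821475·0.601815) = 40 → T_P = 32.0234 ≈ 32.02 lb.
Then T_Q = 0.821475 × 32.0234 = 26.31 lb.

T_P = 32.02 lb, T_Q = 26.31 lb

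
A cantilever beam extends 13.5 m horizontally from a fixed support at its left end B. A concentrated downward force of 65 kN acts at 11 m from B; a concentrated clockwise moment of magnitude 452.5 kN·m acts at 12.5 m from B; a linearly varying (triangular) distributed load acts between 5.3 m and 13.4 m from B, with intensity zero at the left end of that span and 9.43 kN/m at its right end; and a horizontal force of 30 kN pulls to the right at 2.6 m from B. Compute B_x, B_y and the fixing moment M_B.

B_x = -30.00 kN, B_y = 103.2 kN, M_B = 1576 kN·m

Resultant of the triangular load: ½ × 9.43 × 8.1 = 38.1915 kN, acting at 10.7 m from B (one-third of the span from the peak).
ΣF_x = 0: B_x + 30 = 0 → B_x = -30.00 kN.
ΣF_y = 0: B_y − 65 − ½·9.43·8.1 = 0 → B_y = 103.2 kN.
ΣM about B: M_B − 65·11 − 452.5 − (½·9.43·8.1)·10.7 = 0 → M_B = 1576 kN·m.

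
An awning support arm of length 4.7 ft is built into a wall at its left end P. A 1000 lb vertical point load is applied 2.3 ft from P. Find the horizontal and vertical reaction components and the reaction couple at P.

ΣF_x = 0: P_x = 0.
ΣF_y = 0: P_y − 1000 = 0 → P_y = 1000 lb.
ΣM about P: M_P − 1000·2.3 = 0 → M_P = 2300 lb·ft.

P_x = 0, P_y = 1000 lb, M_P = 2300 lb·ft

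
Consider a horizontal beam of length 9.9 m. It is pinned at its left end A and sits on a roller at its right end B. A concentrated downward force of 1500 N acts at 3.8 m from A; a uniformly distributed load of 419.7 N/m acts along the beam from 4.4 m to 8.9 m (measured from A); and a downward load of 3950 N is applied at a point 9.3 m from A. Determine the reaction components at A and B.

Resultant of the distributed load: 419.7 × 4.5 = 1888.65 N at 6.65 m from A.
ΣM about A: B_y·9.9 − 1500·3.8 − (419.7·4.5)·6.65 − 3950·9.3 = 0 → B_y = 54994.5225/9.9 = 5555 N.
ΣF_y = 0: A_y + 5555 − 1500 − 419.7·4.5 − 3950 = 0 → A_y = 1784 N.
ΣF_x = 0: no horizontal applied forces, so A_x = 0.

A_x = 0, A_y = 1784 N, B_y = 5555 N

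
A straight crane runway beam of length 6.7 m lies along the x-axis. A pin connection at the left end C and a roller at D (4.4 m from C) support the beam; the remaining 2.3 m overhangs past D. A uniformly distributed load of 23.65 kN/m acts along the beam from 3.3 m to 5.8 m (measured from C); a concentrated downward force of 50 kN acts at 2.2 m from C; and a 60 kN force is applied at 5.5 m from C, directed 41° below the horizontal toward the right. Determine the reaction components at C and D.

C_x = -45.28 kN, C_y = 13.14 kN, D_y = 135.3 kN

Resultant of the distributed load: 23.65 × 2.5 = 59.125 kN at 4.55 m from C.
ΣM about C: D_y·4.4 − (23.65·2.5)·4.55 − 50·2.2 − 60·sin41°·5.5 = 0 → D_y = 595.518/4.4 = 135.345 ≈ 135.3 kN.
ΣF_y = 0: C_y + 135.345 − 23.65·2.5 − 50 − 60·sin41° = 0 → C_y = 13.14 kN.
ΣF_x = 0: C_x + 60·cos41° = 0 → C_x = -45.28 kN.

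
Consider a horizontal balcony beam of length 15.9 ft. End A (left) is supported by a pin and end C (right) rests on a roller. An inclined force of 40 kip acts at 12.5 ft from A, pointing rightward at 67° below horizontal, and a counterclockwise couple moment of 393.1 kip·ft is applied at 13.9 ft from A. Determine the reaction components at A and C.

A_x = -15.63 kip, A_y = 32.60 kip, C_y = 4.223 kip

Moments about A: C_y·15.9 − 40·sin67°·12.5 + 393.1 = 0 → C_y = 67.1524/15.9 = 4.22342 ≈ 4.223 kip.
ΣF_y = 0: A_y + 4.22342 − 40·sin67° = 0 → A_y = 32.60 kip.
ΣF_x = 0: A_x + 40·cos67° = 0 → A_x = -15.63 kip.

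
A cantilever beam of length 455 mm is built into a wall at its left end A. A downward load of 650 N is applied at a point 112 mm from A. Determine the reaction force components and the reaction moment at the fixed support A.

ΣF_x = 0: A_x = 0.
ΣF_y = 0: A_y − 650 = 0 → A_y = 650.0 N.
ΣM about A: M_A − 650·112 = 0 → M_A = 72800 N·mm.

A_x = 0, A_y = 650.0 N, M_A = 72800 N·mm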